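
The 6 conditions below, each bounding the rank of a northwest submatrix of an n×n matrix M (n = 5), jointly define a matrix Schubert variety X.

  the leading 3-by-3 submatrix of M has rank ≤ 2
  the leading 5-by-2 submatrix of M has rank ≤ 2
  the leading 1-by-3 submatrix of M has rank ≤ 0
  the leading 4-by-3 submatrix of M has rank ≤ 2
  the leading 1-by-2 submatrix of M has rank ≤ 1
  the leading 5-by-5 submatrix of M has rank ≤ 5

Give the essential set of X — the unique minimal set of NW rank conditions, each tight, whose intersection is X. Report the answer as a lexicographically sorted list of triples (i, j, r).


Propagating the 6 rank bounds to every northwest block:

  R[1]: 0  0  0  1  1
  R[2]: 1  1  1  2  2
  R[3]: 1  2  2  3  3
  R[4]: 1  2  2  3  4
  R[5]: 1  2  3  4  5

the unique w with this rank table is (4, 1, 2, 5, 3).

Rothe diagram D(w) (4 cells), 2 SE-corners (essential conditions):

[(1, 3, 0), (4, 3, 2)]


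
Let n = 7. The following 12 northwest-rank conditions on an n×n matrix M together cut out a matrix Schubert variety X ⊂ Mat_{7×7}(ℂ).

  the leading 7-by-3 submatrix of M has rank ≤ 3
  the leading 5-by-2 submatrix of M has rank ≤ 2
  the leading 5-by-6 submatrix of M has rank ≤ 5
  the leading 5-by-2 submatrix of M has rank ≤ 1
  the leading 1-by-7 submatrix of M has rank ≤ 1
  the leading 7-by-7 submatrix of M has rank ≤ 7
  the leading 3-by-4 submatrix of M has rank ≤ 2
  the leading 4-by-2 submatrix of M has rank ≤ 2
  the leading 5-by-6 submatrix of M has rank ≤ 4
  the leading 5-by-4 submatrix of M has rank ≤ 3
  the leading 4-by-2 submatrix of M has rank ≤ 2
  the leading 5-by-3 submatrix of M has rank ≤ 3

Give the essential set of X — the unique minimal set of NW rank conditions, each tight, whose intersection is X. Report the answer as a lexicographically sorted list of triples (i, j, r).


Computing R[i][j] = min implied NW-rank bound (n=7, 12 conditions):

  i=1: 1 | 1 | 1 | 1 | 1 | 1 | 1
  i=2: 1 | 1 | 2 | 2 | 2 | 2 | 2
  i=3: 1 | 1 | 2 | 2 | 3 | 3 | 3
  i=4: 1 | 1 | 2 | 3 | 4 | 4 | 4
  i=5: 1 | 1 | 2 | 3 | 4 | 4 | 5
  i=6: 1 | 2 | 3 | 4 | 5 | 5 | 6
  i=7: 1 | 2 | 3 | 4 | 5 | 6 | 7

giving w = (1, 3, 5, 4, 7, 2, 6) via Δ²R.

|D(w)|=6, |Ess(w)|=3:

[(3, 4, 2), (5, 2, 1), (5, 6, 4)]


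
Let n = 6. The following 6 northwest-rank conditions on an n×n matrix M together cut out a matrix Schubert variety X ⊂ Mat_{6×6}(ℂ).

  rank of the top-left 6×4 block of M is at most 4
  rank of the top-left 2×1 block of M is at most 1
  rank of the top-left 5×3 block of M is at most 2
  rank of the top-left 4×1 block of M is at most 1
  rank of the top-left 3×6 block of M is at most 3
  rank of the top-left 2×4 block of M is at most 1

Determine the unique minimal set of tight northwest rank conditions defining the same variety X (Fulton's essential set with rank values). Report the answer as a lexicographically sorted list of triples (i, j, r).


The tightest implied rank at each (i,j), from the 6 conditions:

  1  1  1  1  1  1
  1  1  1  1  2  2
  1  2  2  2  3  3
  1  2  2  3  4  4
  1  2  2  3  4  5
  1  2  3  4  5  6

the unique w with this rank table is (1, 5, 2, 4, 6, 3).

|D(w)|=5, |Ess(w)|=2:

[(2, 4, 1), (5, 3, 2)]


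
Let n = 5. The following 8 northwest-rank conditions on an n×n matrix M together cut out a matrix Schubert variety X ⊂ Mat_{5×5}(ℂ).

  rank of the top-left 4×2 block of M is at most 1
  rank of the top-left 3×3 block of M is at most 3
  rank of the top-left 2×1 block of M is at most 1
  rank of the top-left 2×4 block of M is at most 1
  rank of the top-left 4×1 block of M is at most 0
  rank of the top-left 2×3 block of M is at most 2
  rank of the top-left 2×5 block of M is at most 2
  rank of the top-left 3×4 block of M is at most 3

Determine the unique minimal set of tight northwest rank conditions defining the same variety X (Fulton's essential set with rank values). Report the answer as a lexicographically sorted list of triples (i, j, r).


Rank table r_w(5×5) implied by the 8 constraints:

  i=1: 0, 1, 1, 1, 1
  i=2: 0, 1, 1, 1, 2
  i=3: 0, 1, 2, 2, 3
  i=4: 0, 1, 2, 3, 4
  i=5: 1, 2, 3, 4, 5

hence w(1..5) = (2, 5, 3, 4, 1).

D(w) has 6 cells with 2 SE-corners; essential set:

[(2, 4, 1), (4, 1, 0)]


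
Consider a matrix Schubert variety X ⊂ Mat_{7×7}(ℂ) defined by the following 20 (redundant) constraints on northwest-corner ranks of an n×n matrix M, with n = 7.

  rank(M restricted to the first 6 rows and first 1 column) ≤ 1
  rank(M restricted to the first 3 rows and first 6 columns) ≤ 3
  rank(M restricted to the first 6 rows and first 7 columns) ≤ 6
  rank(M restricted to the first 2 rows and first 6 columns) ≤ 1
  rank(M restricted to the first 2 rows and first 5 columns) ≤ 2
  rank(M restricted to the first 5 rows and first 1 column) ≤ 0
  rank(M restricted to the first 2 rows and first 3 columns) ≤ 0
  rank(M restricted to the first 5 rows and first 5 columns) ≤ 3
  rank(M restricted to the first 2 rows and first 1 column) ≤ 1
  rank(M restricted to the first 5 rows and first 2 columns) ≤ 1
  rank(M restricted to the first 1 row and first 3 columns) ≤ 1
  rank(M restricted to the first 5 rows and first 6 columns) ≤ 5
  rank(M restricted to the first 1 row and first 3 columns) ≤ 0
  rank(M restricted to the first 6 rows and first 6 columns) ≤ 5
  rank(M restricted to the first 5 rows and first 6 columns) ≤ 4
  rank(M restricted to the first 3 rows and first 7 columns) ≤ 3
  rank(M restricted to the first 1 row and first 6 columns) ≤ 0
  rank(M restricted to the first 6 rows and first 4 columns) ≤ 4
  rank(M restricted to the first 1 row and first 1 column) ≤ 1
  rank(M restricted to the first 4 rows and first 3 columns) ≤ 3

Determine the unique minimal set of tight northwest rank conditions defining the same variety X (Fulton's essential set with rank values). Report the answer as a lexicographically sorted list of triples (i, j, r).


Propagating the 20 rank bounds to every northwest block:

  R[1]: 0 | 0 | 0 | 0 | 0 | 0 | 1
  R[2]: 0 | 0 | 0 | 1 | 1 | 1 | 2
  R[3]: 0 | 1 | 1 | 2 | 2 | 2 | 3
  R[4]: 0 | 1 | 2 | 3 | 3 | 3 | 4
  R[5]: 0 | 1 | 2 | 3 | 3 | 4 | 5
  R[6]: 1 | 2 | 3 | 4 | 4 | 5 | 6
  R[7]: 1 | 2 | 3 | 4 | 5 | 6 | 7

hence w(1..7) = (7, 4, 2, 3, 6, 1, 5).

D(w) has 13 cells with 4 SE-corners; essential set:

[(1, 6, 0), (2, 3, 0), (5, 1, 0), (5, 5, 3)]


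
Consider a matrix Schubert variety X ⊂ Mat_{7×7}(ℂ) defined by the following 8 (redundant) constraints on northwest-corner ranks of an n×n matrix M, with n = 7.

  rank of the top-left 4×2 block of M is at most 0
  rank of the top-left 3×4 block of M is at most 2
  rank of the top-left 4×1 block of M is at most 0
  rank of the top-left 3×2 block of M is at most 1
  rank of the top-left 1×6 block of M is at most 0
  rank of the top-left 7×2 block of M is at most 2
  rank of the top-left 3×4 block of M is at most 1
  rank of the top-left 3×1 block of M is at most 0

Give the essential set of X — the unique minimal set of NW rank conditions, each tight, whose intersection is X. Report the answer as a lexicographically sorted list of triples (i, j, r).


The tightest implied rank at each (i,j), from the 8 conditions:

  row 1: 0 0 0 0 0 0 1
  row 2: 0 0 1 1 1 1 2
  row 3: 0 0 1 1 2 2 3
  row 4: 0 0 1 2 3 3 4
  row 5: 1 1 2 3 4 4 5
  row 6: 1 2 3 4 5 5 6
  row 7: 1 2 3 4 5 6 7

reading off 1-entries of Δ²R: w = (7, 3, 5, 4, 1, 2, 6).

Rothe diagram D(w) (13 cells), 3 SE-corners (essential conditions):

[(1, 6, 0), (3, 4, 1), (4, 2, 0)]


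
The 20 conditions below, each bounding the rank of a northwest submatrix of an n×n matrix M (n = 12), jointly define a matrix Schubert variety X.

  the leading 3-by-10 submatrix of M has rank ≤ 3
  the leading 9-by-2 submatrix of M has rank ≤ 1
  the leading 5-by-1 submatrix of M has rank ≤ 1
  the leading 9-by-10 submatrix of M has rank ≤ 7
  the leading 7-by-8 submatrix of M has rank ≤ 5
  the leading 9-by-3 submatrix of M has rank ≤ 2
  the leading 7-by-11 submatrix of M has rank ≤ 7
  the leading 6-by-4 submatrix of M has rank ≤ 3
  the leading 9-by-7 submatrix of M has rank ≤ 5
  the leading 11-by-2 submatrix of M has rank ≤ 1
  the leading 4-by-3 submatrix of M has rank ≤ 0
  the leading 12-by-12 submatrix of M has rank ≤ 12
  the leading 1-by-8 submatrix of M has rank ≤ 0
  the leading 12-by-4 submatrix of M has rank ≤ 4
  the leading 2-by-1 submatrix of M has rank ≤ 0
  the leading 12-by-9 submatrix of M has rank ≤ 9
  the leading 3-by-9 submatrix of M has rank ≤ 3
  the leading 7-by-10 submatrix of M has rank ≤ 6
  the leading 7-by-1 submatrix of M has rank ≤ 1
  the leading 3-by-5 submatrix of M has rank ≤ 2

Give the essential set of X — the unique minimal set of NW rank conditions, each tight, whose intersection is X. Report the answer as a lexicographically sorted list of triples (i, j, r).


Recovering R(i,j) via the rank-extension bound from the 20 conditions:

  row 1: 0 0 0 0 0 0 0 0 1 1 1 1
  row 2: 0 0 0 1 1 1 1 1 2 2 2 2
  row 3: 0 0 0 1 2 2 2 2 3 3 3 3
  row 4: 0 0 0 1 2 3 3 3 4 4 4 4
  row 5: 1 1 1 2 3 4 4 4 5 5 5 5
  row 6: 1 1 2 3 4 5 5 5 6 6 6 6
  row 7: 1 1 2 3 4 5 5 5 6 6 7 7
  row 8: 1 1 2 3 4 5 5 6 7 7 8 8
  row 9: 1 1 2 3 4 5 5 6 7 7 8 9
  row 10: 1 1 2 3 4 5 6 7 8 8 9 10
  row 11: 1 1 2 3 4 5 6 7 8 9 10 11
  row 12: 1 2 3 4 5 6 7 8 9 10 11 12

second differences of R give the permutation w = (9, 4, 5, 6, 1, 3, 11, 8, 12, 7, 10, 2).

Rothe diagram D(w) (29 cells), 7 SE-corners (essential conditions):

[(1, 8, 0), (4, 3, 0), (7, 8, 5), (7, 10, 6), (9, 7, 5), (9, 10, 7), (11, 2, 1)]


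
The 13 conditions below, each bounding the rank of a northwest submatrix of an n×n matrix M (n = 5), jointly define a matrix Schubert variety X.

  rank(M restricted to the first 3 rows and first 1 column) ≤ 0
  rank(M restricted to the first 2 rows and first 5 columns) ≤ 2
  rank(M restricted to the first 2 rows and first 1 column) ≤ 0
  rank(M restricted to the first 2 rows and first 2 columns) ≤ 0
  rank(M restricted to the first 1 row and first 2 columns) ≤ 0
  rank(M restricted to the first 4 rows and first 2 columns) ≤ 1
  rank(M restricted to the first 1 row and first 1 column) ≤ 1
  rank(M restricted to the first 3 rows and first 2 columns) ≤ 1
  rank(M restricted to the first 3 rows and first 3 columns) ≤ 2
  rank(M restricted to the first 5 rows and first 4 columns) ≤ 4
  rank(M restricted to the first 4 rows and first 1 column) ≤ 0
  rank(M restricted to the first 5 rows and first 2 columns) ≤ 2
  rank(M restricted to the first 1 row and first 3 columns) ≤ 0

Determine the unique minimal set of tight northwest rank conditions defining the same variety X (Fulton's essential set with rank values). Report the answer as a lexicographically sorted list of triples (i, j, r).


Propagating the 13 rank bounds to every northwest block:

  i=1: 0 | 0 | 0 | 1 | 1
  i=2: 0 | 0 | 1 | 2 | 2
  i=3: 0 | 1 | 2 | 3 | 3
  i=4: 0 | 1 | 2 | 3 | 4
  i=5: 1 | 2 | 3 | 4 | 5

second differences of R give the permutation w = (4, 3, 2, 5, 1).

ℓ(w)=7; the 3 essential cells (i,j,r):

[(1, 3, 0), (2, 2, 0), (4, 1, 0)]


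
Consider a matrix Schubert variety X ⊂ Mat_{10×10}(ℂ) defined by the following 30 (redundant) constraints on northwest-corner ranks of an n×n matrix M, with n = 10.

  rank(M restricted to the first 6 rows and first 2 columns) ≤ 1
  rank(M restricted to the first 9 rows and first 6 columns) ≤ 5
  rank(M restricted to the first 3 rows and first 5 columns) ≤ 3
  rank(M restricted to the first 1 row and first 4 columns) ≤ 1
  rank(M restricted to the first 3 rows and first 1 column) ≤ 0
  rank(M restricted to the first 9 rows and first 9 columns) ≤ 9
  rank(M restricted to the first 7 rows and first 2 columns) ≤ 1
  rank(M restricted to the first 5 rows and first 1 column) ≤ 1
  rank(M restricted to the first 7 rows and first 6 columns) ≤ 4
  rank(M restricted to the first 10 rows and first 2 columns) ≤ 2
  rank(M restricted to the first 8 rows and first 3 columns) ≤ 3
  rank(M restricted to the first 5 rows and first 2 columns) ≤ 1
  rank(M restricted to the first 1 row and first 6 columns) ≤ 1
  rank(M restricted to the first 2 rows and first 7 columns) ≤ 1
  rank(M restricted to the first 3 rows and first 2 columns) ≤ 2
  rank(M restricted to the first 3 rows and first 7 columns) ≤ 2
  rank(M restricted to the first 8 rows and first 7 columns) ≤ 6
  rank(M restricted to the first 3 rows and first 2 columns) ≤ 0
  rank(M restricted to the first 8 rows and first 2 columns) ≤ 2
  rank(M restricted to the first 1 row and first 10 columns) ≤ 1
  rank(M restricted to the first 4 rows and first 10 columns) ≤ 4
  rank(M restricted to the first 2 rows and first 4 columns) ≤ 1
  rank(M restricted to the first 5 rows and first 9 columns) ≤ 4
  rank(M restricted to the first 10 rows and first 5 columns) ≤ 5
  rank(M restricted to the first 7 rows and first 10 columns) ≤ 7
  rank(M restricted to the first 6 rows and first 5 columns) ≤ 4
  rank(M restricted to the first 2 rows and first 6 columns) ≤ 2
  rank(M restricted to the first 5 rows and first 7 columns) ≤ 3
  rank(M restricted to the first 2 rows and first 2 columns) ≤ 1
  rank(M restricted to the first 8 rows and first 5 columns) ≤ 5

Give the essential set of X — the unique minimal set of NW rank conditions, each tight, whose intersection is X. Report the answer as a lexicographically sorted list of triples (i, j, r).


Rank table r_w(10×10) implied by the 30 constraints:

  row 1: 0 0 1 1 1 1 1 1 1 1
  row 2: 0 0 1 1 1 1 1 2 2 2
  row 3: 0 0 1 2 2 2 2 3 3 3
  row 4: 1 1 2 3 3 3 3 4 4 4
  row 5: 1 1 2 3 3 3 3 4 4 5
  row 6: 1 1 2 3 4 4 4 5 5 6
  row 7: 1 1 2 3 4 4 5 6 6 7
  row 8: 1 2 3 4 5 5 6 7 7 8
  row 9: 1 2 3 4 5 5 6 7 8 9
  row 10: 1 2 3 4 5 6 7 8 9 10

the unique w with this rank table is (3, 8, 4, 1, 10, 5, 7, 2, 9, 6).

ℓ(w)=19; the 7 essential cells (i,j,r):

[(2, 7, 1), (3, 2, 0), (5, 7, 3), (5, 9, 4), (7, 2, 1), (7, 6, 4), (9, 6, 5)]


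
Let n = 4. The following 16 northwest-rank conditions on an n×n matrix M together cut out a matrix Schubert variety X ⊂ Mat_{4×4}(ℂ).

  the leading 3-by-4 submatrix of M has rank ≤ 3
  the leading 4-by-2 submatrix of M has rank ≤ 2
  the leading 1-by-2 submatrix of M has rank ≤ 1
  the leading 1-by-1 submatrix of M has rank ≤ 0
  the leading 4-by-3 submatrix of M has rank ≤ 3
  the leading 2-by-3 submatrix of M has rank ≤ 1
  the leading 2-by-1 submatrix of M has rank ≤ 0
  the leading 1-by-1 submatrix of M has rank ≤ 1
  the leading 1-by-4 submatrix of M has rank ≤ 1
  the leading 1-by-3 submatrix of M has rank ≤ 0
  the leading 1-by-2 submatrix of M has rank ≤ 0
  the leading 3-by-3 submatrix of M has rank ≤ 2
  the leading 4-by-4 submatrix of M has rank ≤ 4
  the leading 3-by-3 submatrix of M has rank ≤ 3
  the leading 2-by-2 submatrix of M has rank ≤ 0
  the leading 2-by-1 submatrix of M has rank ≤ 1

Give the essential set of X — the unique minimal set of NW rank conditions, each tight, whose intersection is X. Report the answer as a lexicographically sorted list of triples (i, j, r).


Computing R[i][j] = min implied NW-rank bound (n=4, 16 conditions):

  0, 0, 0, 1
  0, 0, 1, 2
  1, 1, 2, 3
  1, 2, 3, 4

giving w = (4, 3, 1, 2) via Δ²R.

D(w) has 5 cells with 2 SE-corners; essential set:

[(1, 3, 0), (2, 2, 0)]


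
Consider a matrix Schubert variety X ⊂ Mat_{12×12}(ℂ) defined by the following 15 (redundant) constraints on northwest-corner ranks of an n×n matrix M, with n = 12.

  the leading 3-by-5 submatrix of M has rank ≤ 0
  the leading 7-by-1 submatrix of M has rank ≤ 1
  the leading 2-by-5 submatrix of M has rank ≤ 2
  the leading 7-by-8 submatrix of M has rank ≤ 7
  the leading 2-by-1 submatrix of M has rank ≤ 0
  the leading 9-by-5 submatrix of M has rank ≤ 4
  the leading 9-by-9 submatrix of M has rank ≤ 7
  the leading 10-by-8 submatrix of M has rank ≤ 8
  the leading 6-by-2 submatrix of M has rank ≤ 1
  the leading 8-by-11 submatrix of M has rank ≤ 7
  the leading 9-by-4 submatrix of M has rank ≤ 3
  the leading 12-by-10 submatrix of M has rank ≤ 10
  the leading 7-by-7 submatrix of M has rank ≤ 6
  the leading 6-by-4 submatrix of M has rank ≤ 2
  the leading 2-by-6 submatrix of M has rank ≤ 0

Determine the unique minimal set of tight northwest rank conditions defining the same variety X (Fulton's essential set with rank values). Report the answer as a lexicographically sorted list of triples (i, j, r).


Propagating the 15 rank bounds to every northwest block:

  R[1]: 0 0 0 0 0 0 1 1 1 1 1 1
  R[2]: 0 0 0 0 0 0 1 2 2 2 2 2
  R[3]: 0 0 0 0 0 1 2 3 3 3 3 3
  R[4]: 1 1 1 1 1 2 3 4 4 4 4 4
  R[5]: 1 1 2 2 2 3 4 5 5 5 5 5
  R[6]: 1 1 2 2 3 4 5 6 6 6 6 6
  R[7]: 1 2 3 3 4 5 6 7 7 7 7 7
  R[8]: 1 2 3 3 4 5 6 7 7 7 7 8
  R[9]: 1 2 3 3 4 5 6 7 7 8 8 9
  R[10]: 1 2 3 4 5 6 7 8 8 9 9 10
  R[11]: 1 2 3 4 5 6 7 8 9 10 10 11
  R[12]: 1 2 3 4 5 6 7 8 9 10 11 12

reading off 1-entries of Δ²R: w = (7, 8, 6, 1, 3, 5, 2, 12, 10, 4, 9, 11).

|D(w)|=26, |Ess(w)|=7:

[(2, 6, 0), (3, 5, 0), (6, 2, 1), (6, 4, 2), (8, 11, 7), (9, 4, 3), (9, 9, 7)]


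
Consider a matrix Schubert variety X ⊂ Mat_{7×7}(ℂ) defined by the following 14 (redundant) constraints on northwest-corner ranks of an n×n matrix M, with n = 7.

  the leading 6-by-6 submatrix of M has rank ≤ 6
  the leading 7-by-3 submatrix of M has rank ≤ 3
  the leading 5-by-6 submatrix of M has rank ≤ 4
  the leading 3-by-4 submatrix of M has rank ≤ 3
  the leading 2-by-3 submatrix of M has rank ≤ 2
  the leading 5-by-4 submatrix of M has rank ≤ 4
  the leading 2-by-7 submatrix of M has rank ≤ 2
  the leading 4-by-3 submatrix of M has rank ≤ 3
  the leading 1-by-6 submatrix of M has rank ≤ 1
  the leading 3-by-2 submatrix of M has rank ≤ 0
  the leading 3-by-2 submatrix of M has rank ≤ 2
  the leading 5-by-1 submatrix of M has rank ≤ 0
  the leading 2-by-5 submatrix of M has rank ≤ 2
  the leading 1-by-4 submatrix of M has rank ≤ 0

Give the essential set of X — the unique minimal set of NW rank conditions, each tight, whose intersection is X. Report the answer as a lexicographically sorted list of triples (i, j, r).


Propagating the 14 rank bounds to every northwest block:

  0  0  0  0  1  1  1
  0  0  1  1  2  2  2
  0  0  1  2  3  3  3
  0  1  2  3  4  4  4
  0  1  2  3  4  4  5
  1  2  3  4  5  5  6
  1  2  3  4  5  6  7

the unique w with this rank table is (5, 3, 4, 2, 7, 1, 6).

ℓ(w)=11; the 4 essential cells (i,j,r):

[(1, 4, 0), (3, 2, 0), (5, 1, 0), (5, 6, 4)]


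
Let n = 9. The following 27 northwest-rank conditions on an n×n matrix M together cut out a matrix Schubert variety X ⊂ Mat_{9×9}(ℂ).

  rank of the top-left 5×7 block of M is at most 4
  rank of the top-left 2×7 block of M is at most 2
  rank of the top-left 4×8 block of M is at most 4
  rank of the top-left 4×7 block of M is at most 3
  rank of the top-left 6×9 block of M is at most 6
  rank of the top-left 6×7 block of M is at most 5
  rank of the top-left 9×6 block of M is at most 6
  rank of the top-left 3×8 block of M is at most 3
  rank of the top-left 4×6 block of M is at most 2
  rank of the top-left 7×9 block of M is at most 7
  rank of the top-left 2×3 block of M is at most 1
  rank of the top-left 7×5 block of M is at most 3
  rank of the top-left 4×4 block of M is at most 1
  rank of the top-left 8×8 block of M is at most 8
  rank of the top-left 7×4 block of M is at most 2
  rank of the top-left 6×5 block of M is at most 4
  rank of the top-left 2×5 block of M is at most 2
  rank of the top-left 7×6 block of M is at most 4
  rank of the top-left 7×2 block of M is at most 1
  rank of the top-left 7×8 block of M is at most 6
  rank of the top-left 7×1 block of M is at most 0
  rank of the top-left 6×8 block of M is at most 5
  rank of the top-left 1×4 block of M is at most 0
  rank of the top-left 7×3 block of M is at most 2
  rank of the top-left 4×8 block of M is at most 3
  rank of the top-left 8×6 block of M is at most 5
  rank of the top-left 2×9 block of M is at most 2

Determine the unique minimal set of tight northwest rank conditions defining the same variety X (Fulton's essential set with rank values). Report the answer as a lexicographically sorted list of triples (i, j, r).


Computing R[i][j] = min implied NW-rank bound (n=9, 27 conditions):

  R[1]: 0 | 0 | 0 | 0 | 1 | 1 | 1 | 1 | 1
  R[2]: 0 | 1 | 1 | 1 | 2 | 2 | 2 | 2 | 2
  R[3]: 0 | 1 | 1 | 1 | 2 | 2 | 3 | 3 | 3
  R[4]: 0 | 1 | 1 | 1 | 2 | 2 | 3 | 3 | 4
  R[5]: 0 | 1 | 2 | 2 | 3 | 3 | 4 | 4 | 5
  R[6]: 0 | 1 | 2 | 2 | 3 | 4 | 5 | 5 | 6
  R[7]: 0 | 1 | 2 | 2 | 3 | 4 | 5 | 6 | 7
  R[8]: 1 | 2 | 3 | 3 | 4 | 5 | 6 | 7 | 8
  R[9]: 1 | 2 | 3 | 4 | 5 | 6 | 7 | 8 | 9

reading off 1-entries of Δ²R: w = (5, 2, 7, 9, 3, 6, 8, 1, 4).

6 SE-corners of the 19-cell Rothe diagram give Ess(w):

[(1, 4, 0), (4, 4, 1), (4, 6, 2), (4, 8, 3), (7, 1, 0), (7, 4, 2)]


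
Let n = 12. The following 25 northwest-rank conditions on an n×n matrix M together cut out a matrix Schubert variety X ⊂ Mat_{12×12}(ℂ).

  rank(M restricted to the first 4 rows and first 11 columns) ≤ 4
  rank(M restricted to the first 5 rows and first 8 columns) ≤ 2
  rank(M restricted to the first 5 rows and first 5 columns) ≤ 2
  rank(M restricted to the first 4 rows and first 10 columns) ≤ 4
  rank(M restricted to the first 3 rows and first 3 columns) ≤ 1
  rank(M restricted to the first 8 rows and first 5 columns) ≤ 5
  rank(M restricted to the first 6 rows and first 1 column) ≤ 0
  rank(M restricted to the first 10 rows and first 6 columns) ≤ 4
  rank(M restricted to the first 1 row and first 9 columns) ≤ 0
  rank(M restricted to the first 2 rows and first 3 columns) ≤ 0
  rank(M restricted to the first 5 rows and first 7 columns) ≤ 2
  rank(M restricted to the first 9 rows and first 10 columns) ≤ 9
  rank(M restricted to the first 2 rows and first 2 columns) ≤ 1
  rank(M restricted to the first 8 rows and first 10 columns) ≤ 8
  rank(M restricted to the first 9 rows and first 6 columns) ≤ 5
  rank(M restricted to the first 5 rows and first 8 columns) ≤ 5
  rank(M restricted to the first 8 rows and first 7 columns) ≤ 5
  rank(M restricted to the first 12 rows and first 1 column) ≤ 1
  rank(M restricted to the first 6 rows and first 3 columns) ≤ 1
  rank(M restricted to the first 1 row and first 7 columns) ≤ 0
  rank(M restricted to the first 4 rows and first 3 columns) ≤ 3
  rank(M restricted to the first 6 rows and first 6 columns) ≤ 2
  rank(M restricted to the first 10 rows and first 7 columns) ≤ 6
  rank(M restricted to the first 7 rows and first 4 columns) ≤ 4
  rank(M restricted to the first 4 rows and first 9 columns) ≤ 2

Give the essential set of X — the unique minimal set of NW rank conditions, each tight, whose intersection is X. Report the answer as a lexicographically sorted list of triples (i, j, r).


Recovering R(i,j) via the rank-extension bound from the 25 conditions:

  0 | 0 | 0 | 0 | 0 | 0 | 0 | 0 | 0 | 1 | 1 | 1
  0 | 0 | 0 | 1 | 1 | 1 | 1 | 1 | 1 | 2 | 2 | 2
  0 | 1 | 1 | 2 | 2 | 2 | 2 | 2 | 2 | 3 | 3 | 3
  0 | 1 | 1 | 2 | 2 | 2 | 2 | 2 | 2 | 3 | 4 | 4
  0 | 1 | 1 | 2 | 2 | 2 | 2 | 2 | 3 | 4 | 5 | 5
  0 | 1 | 1 | 2 | 2 | 2 | 3 | 3 | 4 | 5 | 6 | 6
  1 | 2 | 2 | 3 | 3 | 3 | 4 | 4 | 5 | 6 | 7 | 7
  1 | 2 | 3 | 4 | 4 | 4 | 5 | 5 | 6 | 7 | 8 | 8
  1 | 2 | 3 | 4 | 4 | 4 | 5 | 6 | 7 | 8 | 9 | 9
  1 | 2 | 3 | 4 | 4 | 4 | 5 | 6 | 7 | 8 | 9 | 10
  1 | 2 | 3 | 4 | 5 | 5 | 6 | 7 | 8 | 9 | 10 | 11
  1 | 2 | 3 | 4 | 5 | 6 | 7 | 8 | 9 | 10 | 11 | 12

the unique w with this rank table is (10, 4, 2, 11, 9, 7, 1, 3, 8, 12, 5, 6).

Fulton essential set (8 of the 34 Rothe cells):

[(1, 9, 0), (2, 3, 0), (4, 9, 2), (5, 8, 2), (6, 1, 0), (6, 3, 1), (6, 6, 2), (10, 6, 4)]


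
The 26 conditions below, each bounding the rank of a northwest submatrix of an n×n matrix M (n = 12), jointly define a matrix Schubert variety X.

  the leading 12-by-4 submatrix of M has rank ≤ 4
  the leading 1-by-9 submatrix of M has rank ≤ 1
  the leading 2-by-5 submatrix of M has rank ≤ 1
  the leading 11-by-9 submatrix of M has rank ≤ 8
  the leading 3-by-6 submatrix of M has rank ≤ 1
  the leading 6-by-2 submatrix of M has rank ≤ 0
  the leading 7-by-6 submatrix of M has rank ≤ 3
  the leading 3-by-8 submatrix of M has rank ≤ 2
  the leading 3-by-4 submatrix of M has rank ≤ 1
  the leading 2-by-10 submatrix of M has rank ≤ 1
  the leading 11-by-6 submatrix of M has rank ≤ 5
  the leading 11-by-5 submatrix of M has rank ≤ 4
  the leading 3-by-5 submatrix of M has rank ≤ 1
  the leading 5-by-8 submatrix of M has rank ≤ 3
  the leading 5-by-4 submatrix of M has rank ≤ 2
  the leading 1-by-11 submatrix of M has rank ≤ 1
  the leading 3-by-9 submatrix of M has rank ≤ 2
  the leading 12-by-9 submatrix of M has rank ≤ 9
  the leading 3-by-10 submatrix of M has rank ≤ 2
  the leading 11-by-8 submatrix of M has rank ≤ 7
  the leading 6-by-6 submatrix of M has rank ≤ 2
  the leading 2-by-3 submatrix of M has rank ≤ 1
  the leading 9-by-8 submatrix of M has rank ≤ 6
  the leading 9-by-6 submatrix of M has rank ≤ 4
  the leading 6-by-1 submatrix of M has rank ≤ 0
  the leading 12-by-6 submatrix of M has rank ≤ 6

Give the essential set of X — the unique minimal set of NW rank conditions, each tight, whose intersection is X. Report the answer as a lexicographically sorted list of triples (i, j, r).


The tightest implied rank at each (i,j), from the 26 conditions:

  i=1: 0, 0, 1, 1, 1, 1, 1, 1, 1, 1, 1, 1
  i=2: 0, 0, 1, 1, 1, 1, 1, 1, 1, 1, 2, 2
  i=3: 0, 0, 1, 1, 1, 1, 2, 2, 2, 2, 3, 3
  i=4: 0, 0, 1, 2, 2, 2, 3, 3, 3, 3, 4, 4
  i=5: 0, 0, 1, 2, 2, 2, 3, 3, 4, 4, 5, 5
  i=6: 0, 0, 1, 2, 2, 2, 3, 4, 5, 5, 6, 6
  i=7: 1, 1, 2, 3, 3, 3, 4, 5, 6, 6, 7, 7
  i=8: 1, 2, 3, 4, 4, 4, 5, 6, 7, 7, 8, 8
  i=9: 1, 2, 3, 4, 4, 4, 5, 6, 7, 8, 9, 9
  i=10: 1, 2, 3, 4, 4, 5, 6, 7, 8, 9, 10, 10
  i=11: 1, 2, 3, 4, 4, 5, 6, 7, 8, 9, 10, 11
  i=12: 1, 2, 3, 4, 5, 6, 7, 8, 9, 10, 11, 12

hence w(1..12) = (3, 11, 7, 4, 9, 8, 1, 2, 10, 6, 12, 5).

7 SE-corners of the 31-cell Rothe diagram give Ess(w):

[(2, 10, 1), (3, 6, 1), (5, 8, 3), (6, 2, 0), (6, 6, 2), (9, 6, 4), (11, 5, 4)]


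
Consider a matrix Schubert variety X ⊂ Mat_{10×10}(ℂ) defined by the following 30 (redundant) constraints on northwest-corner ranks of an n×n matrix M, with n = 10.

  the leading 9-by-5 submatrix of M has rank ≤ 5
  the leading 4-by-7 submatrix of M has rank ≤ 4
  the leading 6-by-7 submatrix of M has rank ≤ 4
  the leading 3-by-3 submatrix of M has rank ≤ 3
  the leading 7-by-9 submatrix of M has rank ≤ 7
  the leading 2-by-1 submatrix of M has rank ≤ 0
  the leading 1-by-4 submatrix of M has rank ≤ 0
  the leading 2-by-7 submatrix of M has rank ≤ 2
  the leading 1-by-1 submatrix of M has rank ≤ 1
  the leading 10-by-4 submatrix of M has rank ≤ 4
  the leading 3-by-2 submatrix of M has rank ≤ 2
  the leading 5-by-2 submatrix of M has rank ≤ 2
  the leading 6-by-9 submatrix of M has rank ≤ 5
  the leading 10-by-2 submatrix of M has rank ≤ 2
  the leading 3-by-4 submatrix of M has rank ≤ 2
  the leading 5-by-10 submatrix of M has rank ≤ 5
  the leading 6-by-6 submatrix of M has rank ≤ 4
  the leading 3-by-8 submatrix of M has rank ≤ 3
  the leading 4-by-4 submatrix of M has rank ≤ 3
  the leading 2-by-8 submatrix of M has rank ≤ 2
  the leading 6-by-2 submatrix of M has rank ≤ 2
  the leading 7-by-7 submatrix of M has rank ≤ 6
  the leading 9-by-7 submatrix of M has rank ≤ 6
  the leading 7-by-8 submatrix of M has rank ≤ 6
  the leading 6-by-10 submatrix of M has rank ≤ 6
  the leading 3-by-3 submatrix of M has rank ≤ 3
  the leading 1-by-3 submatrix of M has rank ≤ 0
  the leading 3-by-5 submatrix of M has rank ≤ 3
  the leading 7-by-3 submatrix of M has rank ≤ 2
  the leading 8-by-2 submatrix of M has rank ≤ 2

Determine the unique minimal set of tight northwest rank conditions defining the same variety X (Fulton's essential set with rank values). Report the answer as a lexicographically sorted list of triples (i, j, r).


Rank table r_w(10×10) implied by the 30 constraints:

  0  0  0  0  1  1  1  1  1  1
  0  1  1  1  2  2  2  2  2  2
  1  2  2  2  3  3  3  3  3  3
  1  2  2  3  4  4  4  4  4  4
  1  2  2  3  4  4  4  5  5  5
  1  2  2  3  4  4  4  5  5  6
  1  2  2  3  4  5  5  6  6  7
  1  2  3  4  5  6  6  7  7  8
  1  2  3  4  5  6  6  7  8  9
  1  2  3  4  5  6  7  8  9  10

hence w(1..10) = (5, 2, 1, 4, 8, 10, 6, 3, 9, 7).

Fulton essential set (6 of the 15 Rothe cells):

[(1, 4, 0), (2, 1, 0), (6, 7, 4), (6, 9, 5), (7, 3, 2), (9, 7, 6)]


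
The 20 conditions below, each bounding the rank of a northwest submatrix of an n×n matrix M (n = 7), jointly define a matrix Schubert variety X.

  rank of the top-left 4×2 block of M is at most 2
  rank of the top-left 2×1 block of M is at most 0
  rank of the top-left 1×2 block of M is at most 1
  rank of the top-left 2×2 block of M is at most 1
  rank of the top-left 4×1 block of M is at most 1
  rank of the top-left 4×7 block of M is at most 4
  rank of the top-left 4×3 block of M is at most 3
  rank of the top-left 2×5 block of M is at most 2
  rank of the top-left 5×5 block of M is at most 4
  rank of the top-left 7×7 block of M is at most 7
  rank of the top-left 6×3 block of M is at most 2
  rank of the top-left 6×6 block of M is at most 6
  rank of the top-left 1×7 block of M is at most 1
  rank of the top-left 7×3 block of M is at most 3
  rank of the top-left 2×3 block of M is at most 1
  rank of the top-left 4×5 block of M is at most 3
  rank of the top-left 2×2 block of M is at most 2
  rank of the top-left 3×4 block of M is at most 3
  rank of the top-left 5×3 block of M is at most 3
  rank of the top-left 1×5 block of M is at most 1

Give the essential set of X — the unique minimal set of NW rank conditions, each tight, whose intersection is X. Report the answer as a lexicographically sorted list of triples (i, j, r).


The tightest implied rank at each (i,j), from the 20 conditions:

  row 1: 0, 1, 1, 1, 1, 1, 1
  row 2: 0, 1, 1, 2, 2, 2, 2
  row 3: 1, 2, 2, 3, 3, 3, 3
  row 4: 1, 2, 2, 3, 3, 4, 4
  row 5: 1, 2, 2, 3, 4, 5, 5
  row 6: 1, 2, 2, 3, 4, 5, 6
  row 7: 1, 2, 3, 4, 5, 6, 7

giving w = (2, 4, 1, 6, 5, 7, 3) via Δ²R.

Rothe diagram D(w) (7 cells), 4 SE-corners (essential conditions):

[(2, 1, 0), (2, 3, 1), (4, 5, 3), (6, 3, 2)]


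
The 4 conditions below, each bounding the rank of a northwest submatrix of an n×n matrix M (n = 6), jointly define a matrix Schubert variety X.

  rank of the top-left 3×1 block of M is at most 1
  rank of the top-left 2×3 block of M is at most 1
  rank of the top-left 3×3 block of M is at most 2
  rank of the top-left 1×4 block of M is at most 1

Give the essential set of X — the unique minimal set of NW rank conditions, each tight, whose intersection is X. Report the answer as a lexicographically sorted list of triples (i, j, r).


Propagating the 4 rank bounds to every northwest block:

  R[1]: 1 | 1 | 1 | 1 | 1 | 1
  R[2]: 1 | 1 | 1 | 2 | 2 | 2
  R[3]: 1 | 2 | 2 | 3 | 3 | 3
  R[4]: 1 | 2 | 3 | 4 | 4 | 4
  R[5]: 1 | 2 | 3 | 4 | 5 | 5
  R[6]: 1 | 2 | 3 | 4 | 5 | 6

reading off 1-entries of Δ²R: w = (1, 4, 2, 3, 5, 6).

|D(w)|=2, |Ess(w)|=1:

[(2, 3, 1)]


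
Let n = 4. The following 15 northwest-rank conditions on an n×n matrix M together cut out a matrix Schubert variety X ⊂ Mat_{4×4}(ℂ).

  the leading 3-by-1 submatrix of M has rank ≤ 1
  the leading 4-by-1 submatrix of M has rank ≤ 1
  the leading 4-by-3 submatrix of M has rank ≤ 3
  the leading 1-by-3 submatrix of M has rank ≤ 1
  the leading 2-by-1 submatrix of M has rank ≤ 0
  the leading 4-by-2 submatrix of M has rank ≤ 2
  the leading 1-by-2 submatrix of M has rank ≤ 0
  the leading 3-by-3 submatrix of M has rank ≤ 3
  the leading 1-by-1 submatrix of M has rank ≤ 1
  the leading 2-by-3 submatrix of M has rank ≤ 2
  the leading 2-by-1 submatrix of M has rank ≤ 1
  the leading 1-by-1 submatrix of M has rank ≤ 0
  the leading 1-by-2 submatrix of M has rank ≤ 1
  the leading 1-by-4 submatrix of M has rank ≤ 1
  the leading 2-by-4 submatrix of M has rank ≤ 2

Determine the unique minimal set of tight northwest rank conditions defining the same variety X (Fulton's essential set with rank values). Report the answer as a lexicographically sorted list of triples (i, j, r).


Recovering R(i,j) via the rank-extension bound from the 15 conditions:

  i=1: 0, 0, 1, 1
  i=2: 0, 1, 2, 2
  i=3: 1, 2, 3, 3
  i=4: 1, 2, 3, 4

reading off 1-entries of Δ²R: w = (3, 2, 1, 4).

Rothe diagram D(w) (3 cells), 2 SE-corners (essential conditions):

[(1, 2, 0), (2, 1, 0)]


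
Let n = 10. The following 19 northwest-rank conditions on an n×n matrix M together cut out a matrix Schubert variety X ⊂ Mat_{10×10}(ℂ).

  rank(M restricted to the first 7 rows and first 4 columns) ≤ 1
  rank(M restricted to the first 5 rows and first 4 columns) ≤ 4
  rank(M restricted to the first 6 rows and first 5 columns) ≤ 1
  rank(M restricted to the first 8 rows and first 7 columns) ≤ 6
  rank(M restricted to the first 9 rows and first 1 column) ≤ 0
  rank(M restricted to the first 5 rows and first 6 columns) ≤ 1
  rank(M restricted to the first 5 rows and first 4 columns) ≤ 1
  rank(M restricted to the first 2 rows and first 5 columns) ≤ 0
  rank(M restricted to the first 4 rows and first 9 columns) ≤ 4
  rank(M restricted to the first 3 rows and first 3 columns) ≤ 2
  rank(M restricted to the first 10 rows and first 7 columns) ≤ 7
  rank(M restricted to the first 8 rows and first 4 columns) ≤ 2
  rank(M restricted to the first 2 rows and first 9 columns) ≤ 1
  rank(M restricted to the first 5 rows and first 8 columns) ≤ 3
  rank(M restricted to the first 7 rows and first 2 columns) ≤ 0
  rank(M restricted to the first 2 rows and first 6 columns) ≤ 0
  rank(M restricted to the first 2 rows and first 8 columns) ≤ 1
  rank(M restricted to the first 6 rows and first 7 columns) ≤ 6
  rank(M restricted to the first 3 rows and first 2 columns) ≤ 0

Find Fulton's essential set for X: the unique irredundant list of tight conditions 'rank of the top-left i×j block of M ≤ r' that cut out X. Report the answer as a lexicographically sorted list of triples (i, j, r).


Propagating the 19 rank bounds to every northwest block:

  i=1: 0 | 0 | 0 | 0 | 0 | 0 | 1 | 1 | 1 | 1
  i=2: 0 | 0 | 0 | 0 | 0 | 0 | 1 | 1 | 1 | 2
  i=3: 0 | 0 | 1 | 1 | 1 | 1 | 2 | 2 | 2 | 3
  i=4: 0 | 0 | 1 | 1 | 1 | 1 | 2 | 3 | 3 | 4
  i=5: 0 | 0 | 1 | 1 | 1 | 1 | 2 | 3 | 4 | 5
  i=6: 0 | 0 | 1 | 1 | 1 | 2 | 3 | 4 | 5 | 6
  i=7: 0 | 0 | 1 | 1 | 2 | 3 | 4 | 5 | 6 | 7
  i=8: 0 | 1 | 2 | 2 | 3 | 4 | 5 | 6 | 7 | 8
  i=9: 0 | 1 | 2 | 3 | 4 | 5 | 6 | 7 | 8 | 9
  i=10: 1 | 2 | 3 | 4 | 5 | 6 | 7 | 8 | 9 | 10

so w = (7, 10, 3, 8, 9, 6, 5, 2, 4, 1).

Fulton essential set (7 of the 35 Rothe cells):

[(2, 6, 0), (2, 9, 1), (5, 6, 1), (6, 5, 1), (7, 2, 0), (7, 4, 1), (9, 1, 0)]


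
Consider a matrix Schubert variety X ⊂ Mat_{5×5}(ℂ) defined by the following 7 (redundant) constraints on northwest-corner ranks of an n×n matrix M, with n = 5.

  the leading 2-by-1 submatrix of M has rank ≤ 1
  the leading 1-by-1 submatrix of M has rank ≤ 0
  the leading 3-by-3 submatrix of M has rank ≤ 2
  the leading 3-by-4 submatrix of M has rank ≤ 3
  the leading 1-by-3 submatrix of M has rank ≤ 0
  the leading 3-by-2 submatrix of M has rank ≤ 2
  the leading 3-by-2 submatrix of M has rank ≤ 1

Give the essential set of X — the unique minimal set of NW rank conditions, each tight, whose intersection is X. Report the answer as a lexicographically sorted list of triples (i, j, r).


The tightest implied rank at each (i,j), from the 7 conditions:

  i=1: 0 | 0 | 0 | 1 | 1
  i=2: 1 | 1 | 1 | 2 | 2
  i=3: 1 | 1 | 2 | 3 | 3
  i=4: 1 | 2 | 3 | 4 | 4
  i=5: 1 | 2 | 3 | 4 | 5

giving w = (4, 1, 3, 2, 5) via Δ²R.

2 SE-corners of the 4-cell Rothe diagram give Ess(w):

[(1, 3, 0), (3, 2, 1)]


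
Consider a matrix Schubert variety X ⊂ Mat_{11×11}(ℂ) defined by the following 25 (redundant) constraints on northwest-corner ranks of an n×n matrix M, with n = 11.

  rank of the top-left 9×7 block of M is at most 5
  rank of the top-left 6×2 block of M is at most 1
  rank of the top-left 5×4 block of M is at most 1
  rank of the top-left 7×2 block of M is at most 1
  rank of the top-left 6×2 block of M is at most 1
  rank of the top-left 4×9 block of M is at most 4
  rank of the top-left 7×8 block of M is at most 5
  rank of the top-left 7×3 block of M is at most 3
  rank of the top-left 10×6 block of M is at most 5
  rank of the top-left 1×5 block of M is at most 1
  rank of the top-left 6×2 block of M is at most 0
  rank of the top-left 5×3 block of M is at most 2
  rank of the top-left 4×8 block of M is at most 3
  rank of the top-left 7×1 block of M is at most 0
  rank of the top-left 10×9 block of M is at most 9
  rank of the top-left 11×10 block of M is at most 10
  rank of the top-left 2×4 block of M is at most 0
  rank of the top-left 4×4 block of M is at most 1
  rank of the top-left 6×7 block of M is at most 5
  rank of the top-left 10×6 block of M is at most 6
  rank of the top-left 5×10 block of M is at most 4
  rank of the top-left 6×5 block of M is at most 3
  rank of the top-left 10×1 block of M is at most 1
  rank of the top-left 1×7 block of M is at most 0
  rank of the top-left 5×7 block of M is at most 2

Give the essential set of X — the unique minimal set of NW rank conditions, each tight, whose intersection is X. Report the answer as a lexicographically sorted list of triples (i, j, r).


Computing R[i][j] = min implied NW-rank bound (n=11, 25 conditions):

  row 1: 0, 0, 0, 0, 0, 0, 0, 1, 1, 1, 1
  row 2: 0, 0, 0, 0, 1, 1, 1, 2, 2, 2, 2
  row 3: 0, 0, 1, 1, 2, 2, 2, 3, 3, 3, 3
  row 4: 0, 0, 1, 1, 2, 2, 2, 3, 4, 4, 4
  row 5: 0, 0, 1, 1, 2, 2, 2, 3, 4, 4, 5
  row 6: 0, 0, 1, 2, 3, 3, 3, 4, 5, 5, 6
  row 7: 0, 1, 2, 3, 4, 4, 4, 5, 6, 6, 7
  row 8: 1, 2, 3, 4, 5, 5, 5, 6, 7, 7, 8
  row 9: 1, 2, 3, 4, 5, 5, 5, 6, 7, 8, 9
  row 10: 1, 2, 3, 4, 5, 5, 6, 7, 8, 9, 10
  row 11: 1, 2, 3, 4, 5, 6, 7, 8, 9, 10, 11

reading off 1-entries of Δ²R: w = (8, 5, 3, 9, 11, 4, 2, 1, 10, 7, 6).

|D(w)|=30, |Ess(w)|=9:

[(1, 7, 0), (2, 4, 0), (5, 4, 1), (5, 7, 2), (5, 10, 4), (6, 2, 0), (7, 1, 0), (9, 7, 5), (10, 6, 5)]


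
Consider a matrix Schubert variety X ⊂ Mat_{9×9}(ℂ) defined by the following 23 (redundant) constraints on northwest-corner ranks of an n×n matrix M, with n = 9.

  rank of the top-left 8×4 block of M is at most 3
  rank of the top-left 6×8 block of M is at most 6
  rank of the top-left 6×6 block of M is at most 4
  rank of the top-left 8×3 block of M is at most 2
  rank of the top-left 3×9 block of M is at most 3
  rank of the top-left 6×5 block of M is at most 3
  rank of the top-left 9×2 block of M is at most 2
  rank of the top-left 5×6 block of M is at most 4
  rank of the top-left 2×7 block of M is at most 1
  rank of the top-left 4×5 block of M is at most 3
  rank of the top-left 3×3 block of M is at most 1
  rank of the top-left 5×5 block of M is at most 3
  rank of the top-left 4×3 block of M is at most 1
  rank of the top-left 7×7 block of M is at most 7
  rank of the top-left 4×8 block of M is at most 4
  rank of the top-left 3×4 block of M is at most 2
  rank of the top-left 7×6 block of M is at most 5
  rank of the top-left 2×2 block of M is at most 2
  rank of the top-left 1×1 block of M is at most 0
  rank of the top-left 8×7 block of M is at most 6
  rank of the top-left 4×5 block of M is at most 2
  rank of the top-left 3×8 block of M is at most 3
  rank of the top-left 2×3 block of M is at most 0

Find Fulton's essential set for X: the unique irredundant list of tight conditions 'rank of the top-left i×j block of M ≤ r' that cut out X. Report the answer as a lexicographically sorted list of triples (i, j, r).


Reconstructing r_w from the 23 given conditions:

  row 1: 0 0 0 1 1 1 1 1 1
  row 2: 0 0 0 1 1 1 1 2 2
  row 3: 1 1 1 2 2 2 2 3 3
  row 4: 1 1 1 2 2 3 3 4 4
  row 5: 1 2 2 3 3 4 4 5 5
  row 6: 1 2 2 3 3 4 5 6 6
  row 7: 1 2 2 3 4 5 6 7 7
  row 8: 1 2 2 3 4 5 6 7 8
  row 9: 1 2 3 4 5 6 7 8 9

the unique w with this rank table is (4, 8, 1, 6, 2, 7, 5, 9, 3).

6 SE-corners of the 16-cell Rothe diagram give Ess(w):

[(2, 3, 0), (2, 7, 1), (4, 3, 1), (4, 5, 2), (6, 5, 3), (8, 3, 2)]
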